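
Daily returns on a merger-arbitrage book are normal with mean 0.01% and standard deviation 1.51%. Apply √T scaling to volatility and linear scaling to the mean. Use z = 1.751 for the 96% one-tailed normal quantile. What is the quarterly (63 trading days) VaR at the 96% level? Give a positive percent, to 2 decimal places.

σ_{63d} = 1.51% × √63 = 11.985%; μ_{63d} = 63 × 0.01% = 0.630%.
VaR = −(0.630%) + 1.751 × 11.985% = 20.356%.

20.36%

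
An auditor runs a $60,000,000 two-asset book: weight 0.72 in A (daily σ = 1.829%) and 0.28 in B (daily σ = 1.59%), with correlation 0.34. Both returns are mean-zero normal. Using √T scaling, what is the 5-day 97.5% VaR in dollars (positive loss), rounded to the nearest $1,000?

σ_p = √(0.72²·1.829² + 0.28²·1.59² + 2·0.34·0.72·0.28·1.829·1.59) = 1.527%.
σ_{5d} = 1.527% × √5 = 3.414%.
z(97.5%) = 1.960.
VaR = 1.960 × 3.414% = 6.691%; on $60,000,000 that is $4,014,600.

$4,015,000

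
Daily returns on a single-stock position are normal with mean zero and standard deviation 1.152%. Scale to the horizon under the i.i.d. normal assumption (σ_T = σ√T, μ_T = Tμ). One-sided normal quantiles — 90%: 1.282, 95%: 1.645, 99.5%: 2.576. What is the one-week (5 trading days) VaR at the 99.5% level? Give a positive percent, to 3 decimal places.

6.636%

σ_{5d} = 1.152% × √5 = 2.576%.
VaR = 2.576 × 2.576% = 6.636%.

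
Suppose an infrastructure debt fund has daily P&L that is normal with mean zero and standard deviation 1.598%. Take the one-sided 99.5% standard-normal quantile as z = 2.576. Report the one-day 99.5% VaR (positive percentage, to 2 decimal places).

4.12%

VaR = z·σ = 2.576 × 1.598% = 4.116%.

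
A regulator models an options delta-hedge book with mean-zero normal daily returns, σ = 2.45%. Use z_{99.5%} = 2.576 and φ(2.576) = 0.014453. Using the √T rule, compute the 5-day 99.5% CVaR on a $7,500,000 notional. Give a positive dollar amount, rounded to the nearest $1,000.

$1,188,000

σ_{5d} = 2.45% × √5 = 5.478%.
ES multiplier = φ(z)/(1−α) = 0.014453/0.005 = 2.891.
ES = 5.478% × 2.891 = 15.837%; on $7,500,000: $1,187,775.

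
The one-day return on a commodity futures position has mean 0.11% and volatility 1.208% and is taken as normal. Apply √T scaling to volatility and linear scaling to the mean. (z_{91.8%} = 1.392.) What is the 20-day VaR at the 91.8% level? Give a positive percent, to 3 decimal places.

5.320%

σ_{20d} = 1.208% × √20 = 5.402%; μ_{20d} = 20 × 0.11% = 2.200%.
VaR = −(2.200%) + 1.392 × 5.402% = 5.320%.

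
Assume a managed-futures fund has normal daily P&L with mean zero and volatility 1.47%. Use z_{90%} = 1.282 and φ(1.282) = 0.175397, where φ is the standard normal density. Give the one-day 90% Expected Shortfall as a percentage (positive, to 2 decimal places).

Tail multiplier: φ(z)/(1−α) = 0.175397 / 0.1 = 1.754.
ES = 1.47% × 1.754 = 2.578%.

2.58%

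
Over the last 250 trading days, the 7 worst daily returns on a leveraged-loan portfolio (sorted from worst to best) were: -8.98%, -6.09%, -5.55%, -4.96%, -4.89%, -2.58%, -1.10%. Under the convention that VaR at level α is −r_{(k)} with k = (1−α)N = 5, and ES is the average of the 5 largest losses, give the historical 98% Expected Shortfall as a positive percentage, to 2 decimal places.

6.09%

The 5 worst returns sum to -30.47%.
ES = −(-30.47%) / 5 = 6.094% ≈ 6.09%.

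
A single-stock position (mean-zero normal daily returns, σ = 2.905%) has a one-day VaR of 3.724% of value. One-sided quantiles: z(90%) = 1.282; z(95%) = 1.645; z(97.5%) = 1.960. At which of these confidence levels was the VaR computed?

Implied z = VaR/σ = 3.724 / 2.905 = 1.282.
This matches z(90%) = 1.282.

90%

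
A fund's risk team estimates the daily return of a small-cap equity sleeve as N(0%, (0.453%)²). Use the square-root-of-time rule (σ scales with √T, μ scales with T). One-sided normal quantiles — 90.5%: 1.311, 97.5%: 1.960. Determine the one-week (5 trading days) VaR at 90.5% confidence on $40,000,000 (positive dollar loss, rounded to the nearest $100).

σ_{5d} = 0.453% × √5 = 1.013%.
VaR = 1.311 × 1.013% = 1.328%.
On $40,000,000: 0.01328 × $40,000,000 = $531,200.

$531,200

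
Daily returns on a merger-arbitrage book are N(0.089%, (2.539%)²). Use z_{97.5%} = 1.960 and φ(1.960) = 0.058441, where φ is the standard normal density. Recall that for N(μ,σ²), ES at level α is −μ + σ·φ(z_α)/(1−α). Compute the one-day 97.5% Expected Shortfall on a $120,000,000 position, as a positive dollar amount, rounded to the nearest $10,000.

Tail multiplier: φ(z)/(1−α) = 0.058441 / 0.025 = 2.338.
ES = −(0.089%) + 2.539% × 2.338 = 5.847%.
On $120,000,000: 0.05847 × $120,000,000 = $7,016,400.

$7,020,000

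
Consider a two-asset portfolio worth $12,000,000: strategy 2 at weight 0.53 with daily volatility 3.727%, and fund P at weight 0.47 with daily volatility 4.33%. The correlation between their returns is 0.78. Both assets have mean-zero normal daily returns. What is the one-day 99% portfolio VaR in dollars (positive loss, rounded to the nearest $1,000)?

σ_p² = 0.53²·3.727² + 0.47²·4.33² + 2·0.78·0.53·0.47·3.727·4.33 = 14.3146 (%²).
σ_p = √14.3146 = 3.783%.
At 99%, z = 2.326.
VaR = 2.326 × 3.783% = 8.799%; on $12,000,000 that is $1,055,880.

$1,056,000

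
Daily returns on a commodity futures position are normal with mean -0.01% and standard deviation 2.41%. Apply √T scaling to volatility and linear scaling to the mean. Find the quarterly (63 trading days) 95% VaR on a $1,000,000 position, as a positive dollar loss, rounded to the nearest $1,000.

$321,000

At 95%, z = 1.645.
σ_{63d} = 2.41% × √63 = 19.129%; μ_{63d} = 63 × -0.01% = -0.630%.
VaR = −(-0.630%) + 1.645 × 19.129% = 32.097%.
On $1,000,000: 0.32097 × $1,000,000 = $320,970.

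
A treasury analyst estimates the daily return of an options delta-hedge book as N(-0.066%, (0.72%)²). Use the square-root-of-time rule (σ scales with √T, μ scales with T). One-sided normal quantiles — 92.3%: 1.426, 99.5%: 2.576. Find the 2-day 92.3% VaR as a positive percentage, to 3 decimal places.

1.584%

σ_{2d} = 0.72% × √2 = 1.018%; μ_{2d} = 2 × -0.066% = -0.132%.
VaR = −(-0.132%) + 1.426 × 1.018% = 1.584%.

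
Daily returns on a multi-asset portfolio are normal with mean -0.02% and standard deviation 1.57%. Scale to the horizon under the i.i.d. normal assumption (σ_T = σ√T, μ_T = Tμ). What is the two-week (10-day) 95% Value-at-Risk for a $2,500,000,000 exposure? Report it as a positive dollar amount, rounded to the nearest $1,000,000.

$209,000,000

At 95%, z = 1.645.
σ_{10d} = 1.57% × √10 = 4.965%; μ_{10d} = 10 × -0.02% = -0.200%.
VaR = −(-0.200%) + 1.645 × 4.965% = 8.367%.
On $2,500,000,000: 0.08367 × $2,500,000,000 = $209,175,000.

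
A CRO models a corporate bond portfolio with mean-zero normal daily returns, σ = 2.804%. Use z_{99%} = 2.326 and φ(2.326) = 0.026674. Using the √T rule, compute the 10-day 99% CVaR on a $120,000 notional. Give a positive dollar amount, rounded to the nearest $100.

$28,400

σ_{10d} = 2.804% × √10 = 8.867%.
ES multiplier = φ(z)/(1−α) = 0.026674/0.01 = 2.667.
ES = 8.867% × 2.667 = 23.648%; on $120,000: $28,378.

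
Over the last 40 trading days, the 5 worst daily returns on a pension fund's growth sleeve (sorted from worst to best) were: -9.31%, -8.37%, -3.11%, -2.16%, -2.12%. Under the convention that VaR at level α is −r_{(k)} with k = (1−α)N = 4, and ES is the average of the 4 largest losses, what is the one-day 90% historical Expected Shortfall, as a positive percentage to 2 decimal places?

5.74%

The 4 worst returns sum to -22.95%.
ES = −(-22.95%) / 4 = 5.7375% ≈ 5.74%.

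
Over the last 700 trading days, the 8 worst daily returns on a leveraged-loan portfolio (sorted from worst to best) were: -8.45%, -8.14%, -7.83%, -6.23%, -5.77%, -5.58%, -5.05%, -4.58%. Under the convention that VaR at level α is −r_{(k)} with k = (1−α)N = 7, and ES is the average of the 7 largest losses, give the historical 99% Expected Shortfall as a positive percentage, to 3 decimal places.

The 7 worst returns sum to -47.05%.
ES = −(-47.05%) / 7 = 6.7214…% ≈ 6.721%.

6.721%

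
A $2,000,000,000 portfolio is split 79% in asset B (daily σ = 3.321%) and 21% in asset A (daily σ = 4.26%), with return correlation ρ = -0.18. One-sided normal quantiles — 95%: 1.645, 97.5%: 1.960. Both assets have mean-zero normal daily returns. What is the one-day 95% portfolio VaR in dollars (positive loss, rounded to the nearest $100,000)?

σ_p² = 0.79²·3.321² + 0.21²·4.26² + 2·-0.18·0.79·0.21·3.321·4.26 = 6.8386 (%²).
σ_p = √6.8386 = 2.615%.
VaR = 1.645 × 2.615% = 4.302%; on $2,000,000,000 that is $86,040,000.

$86,000,000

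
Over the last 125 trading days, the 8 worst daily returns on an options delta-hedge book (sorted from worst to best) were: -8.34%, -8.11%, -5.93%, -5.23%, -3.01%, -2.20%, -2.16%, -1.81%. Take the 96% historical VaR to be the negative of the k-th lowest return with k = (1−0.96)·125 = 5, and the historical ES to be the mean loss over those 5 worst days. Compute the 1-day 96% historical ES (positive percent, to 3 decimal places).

The 5 worst returns sum to -30.62%.
ES = −(-30.62%) / 5 = 6.124%.

6.124%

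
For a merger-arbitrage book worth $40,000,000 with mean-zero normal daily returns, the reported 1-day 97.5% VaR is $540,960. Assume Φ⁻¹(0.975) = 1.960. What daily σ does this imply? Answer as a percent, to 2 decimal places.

VaR as a fraction: $540,960 / $40,000,000 = 1.352%.
σ = VaR / z = 1.352% / 1.960 = 0.690%.

0.69%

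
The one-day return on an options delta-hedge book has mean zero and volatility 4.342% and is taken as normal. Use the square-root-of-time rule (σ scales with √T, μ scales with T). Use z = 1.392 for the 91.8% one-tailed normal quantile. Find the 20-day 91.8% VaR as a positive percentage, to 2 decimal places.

σ_{20d} = 4.342% × √20 = 19.418%.
VaR = 1.392 × 19.418% = 27.030%.

27.03%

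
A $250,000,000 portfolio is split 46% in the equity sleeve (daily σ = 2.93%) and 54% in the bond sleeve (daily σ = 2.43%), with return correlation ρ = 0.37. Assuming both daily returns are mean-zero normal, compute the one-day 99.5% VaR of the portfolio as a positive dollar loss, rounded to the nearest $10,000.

$14,180,000

σ_p² = 0.46²·2.93² + 0.54²·2.43² + 2·0.37·0.46·0.54·2.93·2.43 = 4.8472 (%²).
σ_p = √4.8472 = 2.202%.
At 99.5%, z = 2.576.
VaR = 2.576 × 2.202% = 5.672%; on $250,000,000 that is $14,180,000.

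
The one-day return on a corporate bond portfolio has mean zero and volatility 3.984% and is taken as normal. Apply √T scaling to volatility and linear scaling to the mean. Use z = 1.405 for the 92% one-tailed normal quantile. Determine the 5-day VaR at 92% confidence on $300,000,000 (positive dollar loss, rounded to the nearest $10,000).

σ_{5d} = 3.984% × √5 = 8.908%.
VaR = 1.405 × 8.908% = 12.516%.
On $300,000,000: 0.12516 × $300,000,000 = $37,548,000.

$37,550,000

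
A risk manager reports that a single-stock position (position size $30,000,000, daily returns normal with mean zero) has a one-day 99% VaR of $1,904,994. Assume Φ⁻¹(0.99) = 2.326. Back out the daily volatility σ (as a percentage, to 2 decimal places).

VaR as a fraction: $1,904,994 / $30,000,000 = 6.350%.
σ = VaR / z = 6.350% / 2.326 = 2.730%.

2.73%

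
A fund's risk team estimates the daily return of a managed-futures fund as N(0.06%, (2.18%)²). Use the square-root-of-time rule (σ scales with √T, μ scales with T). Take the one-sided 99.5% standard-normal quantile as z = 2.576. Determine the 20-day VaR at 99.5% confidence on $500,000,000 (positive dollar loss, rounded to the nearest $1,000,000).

σ_{20d} = 2.18% × √20 = 9.749%; μ_{20d} = 20 × 0.06% = 1.200%.
VaR = −(1.200%) + 2.576 × 9.749% = 23.913%.
On $500,000,000: 0.23913 × $500,000,000 = $119,565,000.

$120,000,000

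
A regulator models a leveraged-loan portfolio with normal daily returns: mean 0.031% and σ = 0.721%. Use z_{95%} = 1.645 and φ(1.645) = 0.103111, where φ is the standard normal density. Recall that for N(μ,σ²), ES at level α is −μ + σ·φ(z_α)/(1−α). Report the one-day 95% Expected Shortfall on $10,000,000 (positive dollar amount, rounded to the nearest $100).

Tail multiplier: φ(z)/(1−α) = 0.103111 / 0.05 = 2.062.
ES = −(0.031%) + 0.721% × 2.062 = 1.456%.
On $10,000,000: 0.01456 × $10,000,000 = $145,600.

$145,600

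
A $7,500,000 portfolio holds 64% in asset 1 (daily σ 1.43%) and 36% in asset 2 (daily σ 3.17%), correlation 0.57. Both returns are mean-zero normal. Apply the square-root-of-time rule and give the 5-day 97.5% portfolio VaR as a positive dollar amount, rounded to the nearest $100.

σ_p = √(0.64²·1.43² + 0.36²·3.17² + 2·0.57·0.64·0.36·1.43·3.17) = 1.825%.
σ_{5d} = 1.825% × √5 = 4.081%.
z(97.5%) = 1.960.
VaR = 1.960 × 4.081% = 7.999%; on $7,500,000 that is $599,925.

$599,900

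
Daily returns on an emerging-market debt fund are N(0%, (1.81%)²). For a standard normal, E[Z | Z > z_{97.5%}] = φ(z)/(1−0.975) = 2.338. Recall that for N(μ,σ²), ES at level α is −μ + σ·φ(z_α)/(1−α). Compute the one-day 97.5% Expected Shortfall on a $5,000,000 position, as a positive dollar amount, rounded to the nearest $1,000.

$212,000

ES = 1.81% × 2.338 = 4.232%.
On $5,000,000: 0.04232 × $5,000,000 = $211,600.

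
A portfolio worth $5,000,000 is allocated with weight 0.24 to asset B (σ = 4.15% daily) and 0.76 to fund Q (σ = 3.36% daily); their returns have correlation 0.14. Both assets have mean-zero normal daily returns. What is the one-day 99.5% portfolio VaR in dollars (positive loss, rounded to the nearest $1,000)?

$369,000

σ_p² = 0.24²·4.15² + 0.76²·3.36² + 2·0.14·0.24·0.76·4.15·3.36 = 8.2250 (%²).
σ_p = √8.2250 = 2.868%.
At 99.5%, z = 2.576.
VaR = 2.576 × 2.868% = 7.388%; on $5,000,000 that is $369,400.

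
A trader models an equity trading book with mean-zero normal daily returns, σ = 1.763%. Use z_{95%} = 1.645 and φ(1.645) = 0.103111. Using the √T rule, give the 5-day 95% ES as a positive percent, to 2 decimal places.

8.13%

σ_{5d} = 1.763% × √5 = 3.942%.
ES multiplier = φ(z)/(1−α) = 0.103111/0.05 = 2.062.
ES = 3.942% × 2.062 = 8.128%.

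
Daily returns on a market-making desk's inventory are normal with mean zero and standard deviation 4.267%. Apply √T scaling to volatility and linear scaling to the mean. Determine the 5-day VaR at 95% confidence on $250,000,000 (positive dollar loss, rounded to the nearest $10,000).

$39,240,000

At 95%, z = 1.645.
σ_{5d} = 4.267% × √5 = 9.541%.
VaR = 1.645 × 9.541% = 15.695%.
On $250,000,000: 0.15695 × $250,000,000 = $39,237,500.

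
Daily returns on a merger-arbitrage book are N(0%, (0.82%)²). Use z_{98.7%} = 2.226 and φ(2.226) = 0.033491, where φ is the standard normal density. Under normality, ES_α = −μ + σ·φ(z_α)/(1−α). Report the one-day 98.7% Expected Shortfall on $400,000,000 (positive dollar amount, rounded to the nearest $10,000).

$8,450,000

Tail multiplier: φ(z)/(1−α) = 0.033491 / 0.013 = 2.576.
ES = 0.82% × 2.576 = 2.112%.
On $400,000,000: 0.02112 × $400,000,000 = $8,448,000.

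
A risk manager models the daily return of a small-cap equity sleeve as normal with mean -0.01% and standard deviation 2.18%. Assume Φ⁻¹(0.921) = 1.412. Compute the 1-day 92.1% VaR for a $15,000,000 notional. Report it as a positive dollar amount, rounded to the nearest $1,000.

VaR = −μ + z·σ = −(-0.01%) + 1.412 × 2.18% = 3.088%.
On $15,000,000: 0.03088 × $15,000,000 = $463,200.

$463,000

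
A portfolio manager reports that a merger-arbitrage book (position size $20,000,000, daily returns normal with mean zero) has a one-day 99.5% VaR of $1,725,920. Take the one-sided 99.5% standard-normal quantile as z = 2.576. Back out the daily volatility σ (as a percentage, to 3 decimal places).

3.350%

VaR as a fraction: $1,725,920 / $20,000,000 = 8.630%.
σ = VaR / z = 8.630% / 2.576 = 3.350%.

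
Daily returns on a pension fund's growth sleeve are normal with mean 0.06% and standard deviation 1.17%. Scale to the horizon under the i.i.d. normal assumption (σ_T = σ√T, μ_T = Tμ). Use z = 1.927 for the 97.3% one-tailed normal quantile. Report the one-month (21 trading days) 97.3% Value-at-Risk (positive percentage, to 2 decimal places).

9.07%

σ_{21d} = 1.17% × √21 = 5.362%; μ_{21d} = 21 × 0.06% = 1.260%.
VaR = −(1.260%) + 1.927 × 5.362% = 9.073%.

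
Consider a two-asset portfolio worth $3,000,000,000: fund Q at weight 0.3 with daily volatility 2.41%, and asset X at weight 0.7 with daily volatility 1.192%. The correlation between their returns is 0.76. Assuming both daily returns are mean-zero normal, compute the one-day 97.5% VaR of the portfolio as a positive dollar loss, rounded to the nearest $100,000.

σ_p² = 0.3²·2.41² + 0.7²·1.192² + 2·0.76·0.3·0.7·2.41·1.192 = 2.1359 (%²).
σ_p = √2.1359 = 1.461%.
At 97.5%, z = 1.960.
VaR = 1.960 × 1.461% = 2.864%; on $3,000,000,000 that is $85,920,000.

$85,900,000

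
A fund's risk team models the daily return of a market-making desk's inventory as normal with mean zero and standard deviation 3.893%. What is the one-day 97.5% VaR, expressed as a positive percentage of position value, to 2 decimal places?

At 97.5% one-sided, z = 1.960.
VaR = z·σ = 1.960 × 3.893% = 7.630%.

7.63%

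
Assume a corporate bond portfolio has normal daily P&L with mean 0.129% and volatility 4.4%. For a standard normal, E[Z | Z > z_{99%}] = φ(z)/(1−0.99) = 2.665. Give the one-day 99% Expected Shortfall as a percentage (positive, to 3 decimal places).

ES = −(0.129%) + 4.4% × 2.665 = 11.597%.

11.597%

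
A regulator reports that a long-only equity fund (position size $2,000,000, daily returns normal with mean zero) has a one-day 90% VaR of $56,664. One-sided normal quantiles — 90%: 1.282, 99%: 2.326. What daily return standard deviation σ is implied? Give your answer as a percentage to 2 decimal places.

2.21%

VaR as a fraction: $56,664 / $2,000,000 = 2.833%.
σ = VaR / z = 2.833% / 1.282 = 2.210%.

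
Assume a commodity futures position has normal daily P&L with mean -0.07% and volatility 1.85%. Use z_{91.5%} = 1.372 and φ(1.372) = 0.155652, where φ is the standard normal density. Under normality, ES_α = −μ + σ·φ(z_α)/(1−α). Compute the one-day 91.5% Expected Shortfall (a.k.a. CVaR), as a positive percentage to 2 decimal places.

Tail multiplier: φ(z)/(1−α) = 0.155652 / 0.085 = 1.831.
ES = −(-0.07%) + 1.85% × 1.831 = 3.457%.

3.46%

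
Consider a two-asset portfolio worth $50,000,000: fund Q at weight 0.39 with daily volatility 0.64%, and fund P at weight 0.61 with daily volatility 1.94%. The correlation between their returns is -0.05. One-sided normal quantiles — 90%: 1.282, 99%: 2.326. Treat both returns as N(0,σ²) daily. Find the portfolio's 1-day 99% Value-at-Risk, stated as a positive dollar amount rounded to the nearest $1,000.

$1,392,000

σ_p² = 0.39²·0.64² + 0.61²·1.94² + 2·-0.05·0.39·0.61·0.64·1.94 = 1.4332 (%²).
σ_p = √1.4332 = 1.197%.
VaR = 2.326 × 1.197% = 2.784%; on $50,000,000 that is $1,392,000.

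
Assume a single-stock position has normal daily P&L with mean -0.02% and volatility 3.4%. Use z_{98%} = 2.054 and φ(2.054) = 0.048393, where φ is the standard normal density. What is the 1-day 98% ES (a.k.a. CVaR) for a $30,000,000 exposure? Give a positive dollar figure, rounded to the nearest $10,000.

$2,470,000

Tail multiplier: φ(z)/(1−α) = 0.048393 / 0.02 = 2.420.
ES = −(-0.02%) + 3.4% × 2.420 = 8.248%.
On $30,000,000: 0.08248 × $30,000,000 = $2,474,400.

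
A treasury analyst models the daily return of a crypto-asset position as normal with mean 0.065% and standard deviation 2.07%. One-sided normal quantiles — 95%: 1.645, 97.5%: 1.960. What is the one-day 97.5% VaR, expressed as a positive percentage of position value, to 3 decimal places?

3.992%

VaR = −μ + z·σ = −(0.065%) + 1.960 × 2.07% = 3.992%.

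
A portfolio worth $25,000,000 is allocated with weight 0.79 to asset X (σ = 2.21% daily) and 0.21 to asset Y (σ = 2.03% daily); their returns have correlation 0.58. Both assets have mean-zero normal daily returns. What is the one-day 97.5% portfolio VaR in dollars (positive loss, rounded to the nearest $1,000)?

σ_p² = 0.79²·2.21² + 0.21²·2.03² + 2·0.58·0.79·0.21·2.21·2.03 = 4.0933 (%²).
σ_p = √4.0933 = 2.023%.
At 97.5%, z = 1.960.
VaR = 1.960 × 2.023% = 3.965%; on $25,000,000 that is $991,250.

$991,000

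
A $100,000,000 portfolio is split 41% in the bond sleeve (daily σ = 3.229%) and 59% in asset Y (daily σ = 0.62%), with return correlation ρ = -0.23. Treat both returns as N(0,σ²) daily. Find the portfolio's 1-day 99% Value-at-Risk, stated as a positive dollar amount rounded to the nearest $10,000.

$3,000,000

σ_p² = 0.41²·3.229² + 0.59²·0.62² + 2·-0.23·0.41·0.59·3.229·0.62 = 1.6637 (%²).
σ_p = √1.6637 = 1.290%.
At 99%, z = 2.326.
VaR = 2.326 × 1.290% = 3.001%; on $100,000,000 that is $3,001,000.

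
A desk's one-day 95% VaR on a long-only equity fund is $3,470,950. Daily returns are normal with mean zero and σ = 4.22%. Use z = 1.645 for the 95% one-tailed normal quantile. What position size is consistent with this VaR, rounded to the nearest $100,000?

VaR as a fraction of value: z·σ = 1.645 × 4.22% = 6.9419%.
Position = $3,470,950 / 0.069419 = $50,000,000.

$50,000,000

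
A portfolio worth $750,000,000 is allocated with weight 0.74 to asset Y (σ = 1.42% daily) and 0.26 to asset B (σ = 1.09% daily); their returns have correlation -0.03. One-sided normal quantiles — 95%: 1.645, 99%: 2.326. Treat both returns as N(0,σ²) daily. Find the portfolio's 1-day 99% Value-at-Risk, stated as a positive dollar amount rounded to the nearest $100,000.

$18,800,000

σ_p² = 0.74²·1.42² + 0.26²·1.09² + 2·-0.03·0.74·0.26·1.42·1.09 = 1.1666 (%²).
σ_p = √1.1666 = 1.080%.
VaR = 2.326 × 1.080% = 2.512%; on $750,000,000 that is $18,840,000.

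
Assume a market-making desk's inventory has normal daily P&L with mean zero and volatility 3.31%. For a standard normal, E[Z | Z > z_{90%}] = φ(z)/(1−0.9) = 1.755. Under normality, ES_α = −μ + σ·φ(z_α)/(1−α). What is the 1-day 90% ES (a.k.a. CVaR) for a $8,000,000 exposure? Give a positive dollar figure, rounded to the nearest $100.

$464,700

ES = 3.31% × 1.755 = 5.809%.
On $8,000,000: 0.05809 × $8,000,000 = $464,720.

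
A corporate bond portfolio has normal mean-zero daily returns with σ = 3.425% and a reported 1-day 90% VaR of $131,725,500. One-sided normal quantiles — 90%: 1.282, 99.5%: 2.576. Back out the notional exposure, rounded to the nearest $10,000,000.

VaR as a fraction of value: z·σ = 1.282 × 3.425% = 4.39085%.
Position = $131,725,500 / 0.0439085 = $3,000,000,000.

$3,000,000,000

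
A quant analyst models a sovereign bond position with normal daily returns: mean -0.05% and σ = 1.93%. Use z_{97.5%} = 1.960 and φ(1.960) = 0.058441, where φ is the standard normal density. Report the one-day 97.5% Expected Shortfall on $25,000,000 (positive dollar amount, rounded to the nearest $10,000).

Tail multiplier: φ(z)/(1−α) = 0.058441 / 0.025 = 2.338.
ES = −(-0.05%) + 1.93% × 2.338 = 4.562%.
On $25,000,000: 0.04562 × $25,000,000 = $1,140,500.

$1,140,000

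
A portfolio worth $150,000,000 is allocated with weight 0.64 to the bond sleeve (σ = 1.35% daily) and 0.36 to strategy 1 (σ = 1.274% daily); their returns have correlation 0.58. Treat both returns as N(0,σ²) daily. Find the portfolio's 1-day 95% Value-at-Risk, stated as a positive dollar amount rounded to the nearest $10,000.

σ_p² = 0.64²·1.35² + 0.36²·1.274² + 2·0.58·0.64·0.36·1.35·1.274 = 1.4165 (%²).
σ_p = √1.4165 = 1.190%.
At 95%, z = 1.645.
VaR = 1.645 × 1.190% = 1.958%; on $150,000,000 that is $2,937,000.

$2,940,000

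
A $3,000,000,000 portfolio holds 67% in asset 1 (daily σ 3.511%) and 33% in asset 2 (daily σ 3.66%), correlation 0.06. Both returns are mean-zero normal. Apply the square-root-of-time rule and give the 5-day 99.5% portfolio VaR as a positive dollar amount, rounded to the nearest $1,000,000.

σ_p = √(0.67²·3.511² + 0.33²·3.66² + 2·0.06·0.67·0.33·3.511·3.66) = 2.708%.
σ_{5d} = 2.708% × √5 = 6.055%.
z(99.5%) = 2.576.
VaR = 2.576 × 6.055% = 15.598%; on $3,000,000,000 that is $467,940,000.

$468,000,000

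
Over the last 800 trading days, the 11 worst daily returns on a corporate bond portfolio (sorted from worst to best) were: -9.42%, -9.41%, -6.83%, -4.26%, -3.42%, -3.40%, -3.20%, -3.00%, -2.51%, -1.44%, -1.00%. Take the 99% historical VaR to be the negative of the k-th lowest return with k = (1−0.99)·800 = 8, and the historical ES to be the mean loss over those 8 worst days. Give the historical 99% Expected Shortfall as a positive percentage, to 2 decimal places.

5.37%

The 8 worst returns sum to -42.94%.
ES = −(-42.94%) / 8 = 5.3675% ≈ 5.37%.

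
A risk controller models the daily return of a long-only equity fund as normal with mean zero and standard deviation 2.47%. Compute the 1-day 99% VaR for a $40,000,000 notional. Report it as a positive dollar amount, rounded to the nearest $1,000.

$2,298,000

At 99% one-sided, z = 2.326.
VaR = z·σ = 2.326 × 2.47% = 5.745%.
On $40,000,000: 0.05745 × $40,000,000 = $2,298,000.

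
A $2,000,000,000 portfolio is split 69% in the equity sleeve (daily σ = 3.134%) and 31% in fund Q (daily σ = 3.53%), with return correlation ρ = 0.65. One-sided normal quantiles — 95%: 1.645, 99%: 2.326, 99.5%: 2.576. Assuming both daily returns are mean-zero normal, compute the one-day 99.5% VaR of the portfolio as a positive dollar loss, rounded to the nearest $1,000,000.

$154,000,000

σ_p² = 0.69²·3.134² + 0.31²·3.53² + 2·0.65·0.69·0.31·3.134·3.53 = 8.9500 (%²).
σ_p = √8.9500 = 2.992%.
VaR = 2.576 × 2.992% = 7.707%; on $2,000,000,000 that is $154,140,000.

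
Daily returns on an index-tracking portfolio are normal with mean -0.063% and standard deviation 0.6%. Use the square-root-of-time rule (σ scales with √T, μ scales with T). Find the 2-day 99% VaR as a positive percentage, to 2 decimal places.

2.10%

At 99%, z = 2.326.
σ_{2d} = 0.6% × √2 = 0.849%; μ_{2d} = 2 × -0.063% = -0.126%.
VaR = −(-0.126%) + 2.326 × 0.849% = 2.101%.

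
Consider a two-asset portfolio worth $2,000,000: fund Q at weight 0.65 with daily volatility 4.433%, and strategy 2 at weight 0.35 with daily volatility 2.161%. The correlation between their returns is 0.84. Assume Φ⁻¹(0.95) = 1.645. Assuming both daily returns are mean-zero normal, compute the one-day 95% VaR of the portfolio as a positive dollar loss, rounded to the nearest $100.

σ_p² = 0.65²·4.433² + 0.35²·2.161² + 2·0.84·0.65·0.35·4.433·2.161 = 12.5362 (%²).
σ_p = √12.5362 = 3.541%.
VaR = 1.645 × 3.541% = 5.825%; on $2,000,000 that is $116,500.

$116,500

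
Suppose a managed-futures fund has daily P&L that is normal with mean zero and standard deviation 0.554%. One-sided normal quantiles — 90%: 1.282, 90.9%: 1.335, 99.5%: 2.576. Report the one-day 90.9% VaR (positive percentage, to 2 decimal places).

VaR = z·σ = 1.335 × 0.554% = 0.740%.

0.74%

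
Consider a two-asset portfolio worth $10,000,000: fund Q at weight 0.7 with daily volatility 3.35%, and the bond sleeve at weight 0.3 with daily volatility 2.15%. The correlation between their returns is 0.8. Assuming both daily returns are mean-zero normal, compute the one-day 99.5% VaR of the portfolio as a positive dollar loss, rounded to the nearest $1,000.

σ_p² = 0.7²·3.35² + 0.3²·2.15² + 2·0.8·0.7·0.3·3.35·2.15 = 8.3351 (%²).
σ_p = √8.3351 = 2.887%.
At 99.5%, z = 2.576.
VaR = 2.576 × 2.887% = 7.437%; on $10,000,000 that is $743,700.

$744,000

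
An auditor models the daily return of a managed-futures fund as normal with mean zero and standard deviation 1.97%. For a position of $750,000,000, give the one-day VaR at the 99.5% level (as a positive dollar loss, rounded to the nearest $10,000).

At 99.5% one-sided, z = 2.576.
VaR = z·σ = 2.576 × 1.97% = 5.075%.
On $750,000,000: 0.05075 × $750,000,000 = $38,062,500.

$38,060,000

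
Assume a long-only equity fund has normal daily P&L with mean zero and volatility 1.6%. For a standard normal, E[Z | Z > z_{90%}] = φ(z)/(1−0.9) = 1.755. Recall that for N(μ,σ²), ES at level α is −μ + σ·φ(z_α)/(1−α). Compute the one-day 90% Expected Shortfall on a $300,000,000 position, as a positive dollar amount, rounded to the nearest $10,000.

ES = 1.6% × 1.755 = 2.808%.
On $300,000,000: 0.02808 × $300,000,000 = $8,424,000.

$8,420,000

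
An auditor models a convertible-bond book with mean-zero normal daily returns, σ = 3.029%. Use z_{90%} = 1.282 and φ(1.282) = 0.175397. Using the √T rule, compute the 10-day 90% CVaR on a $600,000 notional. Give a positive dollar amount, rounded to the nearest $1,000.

$101,000

σ_{10d} = 3.029% × √10 = 9.579%.
ES multiplier = φ(z)/(1−α) = 0.175397/0.1 = 1.754.
ES = 9.579% × 1.754 = 16.802%; on $600,000: $100,812.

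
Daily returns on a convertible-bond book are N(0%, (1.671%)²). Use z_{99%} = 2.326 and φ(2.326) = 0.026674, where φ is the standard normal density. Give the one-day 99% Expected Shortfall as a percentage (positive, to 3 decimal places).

4.457%

Tail multiplier: φ(z)/(1−α) = 0.026674 / 0.01 = 2.667.
ES = 1.671% × 2.667 = 4.457%.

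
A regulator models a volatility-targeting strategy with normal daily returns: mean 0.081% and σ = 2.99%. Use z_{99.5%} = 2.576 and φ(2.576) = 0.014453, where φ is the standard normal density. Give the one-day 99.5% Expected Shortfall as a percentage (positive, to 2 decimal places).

8.56%

Tail multiplier: φ(z)/(1−α) = 0.014453 / 0.005 = 2.891.
ES = −(0.081%) + 2.99% × 2.891 = 8.563%.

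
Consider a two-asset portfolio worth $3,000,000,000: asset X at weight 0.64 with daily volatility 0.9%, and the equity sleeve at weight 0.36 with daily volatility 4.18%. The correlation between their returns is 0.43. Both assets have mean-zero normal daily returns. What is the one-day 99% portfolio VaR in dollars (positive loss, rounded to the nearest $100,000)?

$127,600,000

σ_p² = 0.64²·0.9² + 0.36²·4.18² + 2·0.43·0.64·0.36·0.9·4.18 = 3.3416 (%²).
σ_p = √3.3416 = 1.828%.
At 99%, z = 2.326.
VaR = 2.326 × 1.828% = 4.252%; on $3,000,000,000 that is $127,560,000.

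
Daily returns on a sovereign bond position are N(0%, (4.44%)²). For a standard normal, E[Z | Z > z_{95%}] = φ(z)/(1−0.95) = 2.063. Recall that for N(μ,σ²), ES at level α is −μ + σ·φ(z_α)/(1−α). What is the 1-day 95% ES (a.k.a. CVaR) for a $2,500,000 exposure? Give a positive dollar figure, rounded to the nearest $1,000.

ES = 4.44% × 2.063 = 9.160%.
On $2,500,000: 0.09160 × $2,500,000 = $229,000.

$229,000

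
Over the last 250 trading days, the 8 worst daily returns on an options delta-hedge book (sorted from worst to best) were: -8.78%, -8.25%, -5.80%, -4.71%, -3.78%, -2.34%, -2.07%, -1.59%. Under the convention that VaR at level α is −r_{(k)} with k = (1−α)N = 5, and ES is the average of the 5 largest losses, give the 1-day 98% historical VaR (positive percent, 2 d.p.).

3.78%

k = 5; the 5th lowest return is -3.78%, so VaR = 3.78%.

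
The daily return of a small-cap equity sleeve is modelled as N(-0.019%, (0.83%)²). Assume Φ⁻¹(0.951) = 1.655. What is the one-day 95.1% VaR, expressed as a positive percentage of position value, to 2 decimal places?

VaR = −μ + z·σ = −(-0.019%) + 1.655 × 0.83% = 1.393%.

1.39%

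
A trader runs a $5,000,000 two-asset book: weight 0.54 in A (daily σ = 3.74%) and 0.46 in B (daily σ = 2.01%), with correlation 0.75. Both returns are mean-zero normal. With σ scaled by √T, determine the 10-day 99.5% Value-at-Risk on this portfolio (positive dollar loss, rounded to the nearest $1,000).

σ_p = √(0.54²·3.74² + 0.46²·2.01² + 2·0.75·0.54·0.46·3.74·2.01) = 2.781%.
σ_{10d} = 2.781% × √10 = 8.794%.
z(99.5%) = 2.576.
VaR = 2.576 × 8.794% = 22.653%; on $5,000,000 that is $1,132,650.

$1,133,000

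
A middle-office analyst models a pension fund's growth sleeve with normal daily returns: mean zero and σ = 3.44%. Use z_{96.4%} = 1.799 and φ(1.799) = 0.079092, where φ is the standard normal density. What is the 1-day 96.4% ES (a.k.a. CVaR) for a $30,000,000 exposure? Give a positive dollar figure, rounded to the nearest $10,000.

$2,270,000

Tail multiplier: φ(z)/(1−α) = 0.079092 / 0.036 = 2.197.
ES = 3.44% × 2.197 = 7.558%.
On $30,000,000: 0.07558 × $30,000,000 = $2,267,400.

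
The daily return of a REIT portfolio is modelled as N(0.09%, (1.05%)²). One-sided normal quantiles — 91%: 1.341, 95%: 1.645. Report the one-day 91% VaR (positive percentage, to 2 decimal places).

1.32%

VaR = −μ + z·σ = −(0.09%) + 1.341 × 1.05% = 1.318%.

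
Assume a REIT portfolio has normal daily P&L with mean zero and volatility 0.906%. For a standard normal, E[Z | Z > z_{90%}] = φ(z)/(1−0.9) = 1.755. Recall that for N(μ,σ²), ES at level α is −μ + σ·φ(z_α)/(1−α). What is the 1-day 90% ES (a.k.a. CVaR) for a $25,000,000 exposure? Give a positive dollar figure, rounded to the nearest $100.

ES = 0.906% × 1.755 = 1.590%.
On $25,000,000: 0.01590 × $25,000,000 = $397,500.

$397,500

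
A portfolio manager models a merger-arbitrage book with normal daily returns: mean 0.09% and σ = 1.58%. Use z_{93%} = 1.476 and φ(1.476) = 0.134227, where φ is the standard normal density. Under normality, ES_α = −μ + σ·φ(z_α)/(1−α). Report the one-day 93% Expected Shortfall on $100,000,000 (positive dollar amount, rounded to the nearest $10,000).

Tail multiplier: φ(z)/(1−α) = 0.134227 / 0.07 = 1.918.
ES = −(0.09%) + 1.58% × 1.918 = 2.940%.
On $100,000,000: 0.02940 × $100,000,000 = $2,940,000.

$2,940,000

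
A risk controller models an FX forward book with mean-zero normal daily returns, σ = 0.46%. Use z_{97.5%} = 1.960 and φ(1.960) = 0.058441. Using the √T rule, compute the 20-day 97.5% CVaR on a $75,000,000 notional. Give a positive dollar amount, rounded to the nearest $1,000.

σ_{20d} = 0.46% × √20 = 2.057%.
ES multiplier = φ(z)/(1−α) = 0.058441/0.025 = 2.338.
ES = 2.057% × 2.338 = 4.809%; on $75,000,000: $3,606,750.

$3,607,000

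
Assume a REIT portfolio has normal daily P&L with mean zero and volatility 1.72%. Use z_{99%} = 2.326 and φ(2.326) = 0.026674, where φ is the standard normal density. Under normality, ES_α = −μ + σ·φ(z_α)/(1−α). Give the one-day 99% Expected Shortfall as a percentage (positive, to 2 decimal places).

4.59%

Tail multiplier: φ(z)/(1−α) = 0.026674 / 0.01 = 2.667.
ES = 1.72% × 2.667 = 4.587%.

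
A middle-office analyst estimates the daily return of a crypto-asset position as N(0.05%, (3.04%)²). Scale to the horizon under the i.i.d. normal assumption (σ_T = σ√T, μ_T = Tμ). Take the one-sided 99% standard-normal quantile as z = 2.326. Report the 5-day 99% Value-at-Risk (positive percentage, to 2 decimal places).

σ_{5d} = 3.04% × √5 = 6.798%; μ_{5d} = 5 × 0.05% = 0.250%.
VaR = −(0.250%) + 2.326 × 6.798% = 15.562%.

15.56%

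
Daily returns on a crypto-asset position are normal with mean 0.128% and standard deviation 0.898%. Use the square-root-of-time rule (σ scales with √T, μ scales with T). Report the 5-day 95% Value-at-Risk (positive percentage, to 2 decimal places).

At 95%, z = 1.645.
σ_{5d} = 0.898% × √5 = 2.008%; μ_{5d} = 5 × 0.128% = 0.640%.
VaR = −(0.640%) + 1.645 × 2.008% = 2.663%.

2.66%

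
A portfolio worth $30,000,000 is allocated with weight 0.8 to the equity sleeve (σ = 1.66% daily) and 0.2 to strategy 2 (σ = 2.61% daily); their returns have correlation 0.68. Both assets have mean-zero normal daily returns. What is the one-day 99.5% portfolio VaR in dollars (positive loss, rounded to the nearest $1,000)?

σ_p² = 0.8²·1.66² + 0.2²·2.61² + 2·0.68·0.8·0.2·1.66·2.61 = 2.9788 (%²).
σ_p = √2.9788 = 1.726%.
At 99.5%, z = 2.576.
VaR = 2.576 × 1.726% = 4.446%; on $30,000,000 that is $1,333,800.

$1,334,000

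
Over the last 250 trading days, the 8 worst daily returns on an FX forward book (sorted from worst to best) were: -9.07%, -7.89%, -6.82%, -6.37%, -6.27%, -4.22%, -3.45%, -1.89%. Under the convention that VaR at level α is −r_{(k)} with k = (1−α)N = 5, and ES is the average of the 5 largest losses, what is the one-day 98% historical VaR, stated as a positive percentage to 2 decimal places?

k = 5; the 5th lowest return is -6.27%, so VaR = 6.27%.

6.27%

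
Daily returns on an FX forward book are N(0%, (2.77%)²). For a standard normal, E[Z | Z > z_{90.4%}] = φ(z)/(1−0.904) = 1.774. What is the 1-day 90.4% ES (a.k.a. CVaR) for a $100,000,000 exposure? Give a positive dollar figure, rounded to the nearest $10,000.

$4,910,000

ES = 2.77% × 1.774 = 4.914%.
On $100,000,000: 0.04914 × $100,000,000 = $4,914,000.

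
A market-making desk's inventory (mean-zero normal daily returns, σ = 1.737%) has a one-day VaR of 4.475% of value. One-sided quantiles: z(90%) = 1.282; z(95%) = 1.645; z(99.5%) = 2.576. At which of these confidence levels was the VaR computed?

Implied z = VaR/σ = 4.475 / 1.737 = 2.576.
This matches z(99.5%) = 2.576.

99.5%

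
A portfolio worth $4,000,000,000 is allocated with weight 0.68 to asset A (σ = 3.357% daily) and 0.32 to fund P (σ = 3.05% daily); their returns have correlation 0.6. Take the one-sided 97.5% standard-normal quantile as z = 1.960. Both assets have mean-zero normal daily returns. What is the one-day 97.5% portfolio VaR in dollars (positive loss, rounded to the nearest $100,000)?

σ_p² = 0.68²·3.357² + 0.32²·3.05² + 2·0.6·0.68·0.32·3.357·3.05 = 8.8371 (%²).
σ_p = √8.8371 = 2.973%.
VaR = 1.960 × 2.973% = 5.827%; on $4,000,000,000 that is $233,080,000.

$233,100,000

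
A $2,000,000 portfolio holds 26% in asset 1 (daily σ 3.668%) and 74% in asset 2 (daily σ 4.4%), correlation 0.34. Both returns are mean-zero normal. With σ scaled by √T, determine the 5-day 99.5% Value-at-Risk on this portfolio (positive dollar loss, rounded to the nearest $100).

$425,200

σ_p = √(0.26²·3.668² + 0.74²·4.4² + 2·0.34·0.26·0.74·3.668·4.4) = 3.691%.
σ_{5d} = 3.691% × √5 = 8.253%.
z(99.5%) = 2.576.
VaR = 2.576 × 8.253% = 21.260%; on $2,000,000 that is $425,200.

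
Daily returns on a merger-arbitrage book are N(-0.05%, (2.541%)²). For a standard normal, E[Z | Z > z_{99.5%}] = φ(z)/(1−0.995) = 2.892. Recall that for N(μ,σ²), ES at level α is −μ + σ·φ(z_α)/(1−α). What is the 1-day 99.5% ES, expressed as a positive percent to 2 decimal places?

ES = −(-0.05%) + 2.541% × 2.892 = 7.399%.

7.40%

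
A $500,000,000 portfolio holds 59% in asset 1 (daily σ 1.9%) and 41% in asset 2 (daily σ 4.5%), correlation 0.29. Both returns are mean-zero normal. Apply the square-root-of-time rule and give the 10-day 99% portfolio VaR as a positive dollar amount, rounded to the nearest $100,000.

σ_p = √(0.59²·1.9² + 0.41²·4.5² + 2·0.29·0.59·0.41·1.9·4.5) = 2.421%.
σ_{10d} = 2.421% × √10 = 7.656%.
z(99%) = 2.326.
VaR = 2.326 × 7.656% = 17.808%; on $500,000,000 that is $89,040,000.

$89,000,000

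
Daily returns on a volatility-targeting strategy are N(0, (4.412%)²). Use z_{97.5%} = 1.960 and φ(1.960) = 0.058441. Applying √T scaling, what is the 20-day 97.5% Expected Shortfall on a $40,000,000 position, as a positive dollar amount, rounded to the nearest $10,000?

$18,450,000

σ_{20d} = 4.412% × √20 = 19.731%.
ES multiplier = φ(z)/(1−α) = 0.058441/0.025 = 2.338.
ES = 19.731% × 2.338 = 46.131%; on $40,000,000: $18,452,400.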